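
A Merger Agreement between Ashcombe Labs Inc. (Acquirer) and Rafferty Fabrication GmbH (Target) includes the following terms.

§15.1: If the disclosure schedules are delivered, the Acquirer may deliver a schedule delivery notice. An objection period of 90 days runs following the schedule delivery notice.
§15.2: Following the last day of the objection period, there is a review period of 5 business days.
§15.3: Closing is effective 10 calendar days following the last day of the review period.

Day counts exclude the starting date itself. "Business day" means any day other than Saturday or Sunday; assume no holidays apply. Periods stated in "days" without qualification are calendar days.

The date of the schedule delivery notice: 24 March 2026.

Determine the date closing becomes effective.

9 July 2026

The last day of the objection period: 90 calendar days after 24 March 2026 is 22 June 2026.
The last day of the review period: counting 5 business days from Monday, 22 June 2026 (Jun 23, Jun 24, Jun 25, Jun 26, Jun 29, skipping weekends) reaches Monday, 29 June 2026.
The date closing becomes effective: 29 June 2026 + 10 days = 9 July 2026.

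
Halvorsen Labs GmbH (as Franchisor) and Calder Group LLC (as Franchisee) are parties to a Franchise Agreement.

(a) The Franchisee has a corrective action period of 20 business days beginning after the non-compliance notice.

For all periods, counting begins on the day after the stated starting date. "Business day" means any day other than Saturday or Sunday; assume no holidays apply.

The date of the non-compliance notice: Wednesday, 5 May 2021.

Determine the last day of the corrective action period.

From Wednesday, 5 May 2021, 20 business days (May 6, May 7, May 10, May 11, …, May 31, Jun 1, Jun 2, skipping weekends) brings us to Wednesday, 2 June 2021, which is the last day of the corrective action period.

2 June 2021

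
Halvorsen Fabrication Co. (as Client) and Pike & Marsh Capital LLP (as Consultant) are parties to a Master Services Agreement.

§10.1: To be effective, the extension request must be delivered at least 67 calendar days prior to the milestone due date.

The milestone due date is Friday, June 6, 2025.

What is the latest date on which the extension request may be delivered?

March 31, 2025

June 6, 2025 minus 67 days is March 31, 2025.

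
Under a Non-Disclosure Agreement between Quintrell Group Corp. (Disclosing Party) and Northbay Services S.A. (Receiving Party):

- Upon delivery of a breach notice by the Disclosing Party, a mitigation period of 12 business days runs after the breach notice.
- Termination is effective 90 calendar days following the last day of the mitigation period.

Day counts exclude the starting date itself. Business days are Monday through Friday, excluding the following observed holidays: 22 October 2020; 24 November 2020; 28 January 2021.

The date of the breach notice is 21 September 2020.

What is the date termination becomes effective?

The last day of the mitigation period: 12 business days after Monday, 21 September 2020, skipping weekends — Sep 22, Sep 23, Sep 24, Sep 25, …, Oct 5, Oct 6, Oct 7 — lands on Wednesday, 7 October 2020.
Adding 90 calendar days to 7 October 2020 gives 5 January 2021, which is the date termination becomes effective.

5 January 2021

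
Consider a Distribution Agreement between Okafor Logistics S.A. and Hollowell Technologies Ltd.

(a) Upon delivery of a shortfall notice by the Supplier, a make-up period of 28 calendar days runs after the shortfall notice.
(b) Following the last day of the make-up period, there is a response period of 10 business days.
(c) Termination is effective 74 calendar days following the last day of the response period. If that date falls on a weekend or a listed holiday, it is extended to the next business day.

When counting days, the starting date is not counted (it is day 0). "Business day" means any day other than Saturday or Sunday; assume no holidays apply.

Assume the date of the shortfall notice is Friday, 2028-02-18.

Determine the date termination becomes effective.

2028-06-13

The last day of the make-up period: 28 calendar days after 2028-02-18 is 2028-03-17.
The last day of the response period: counting 10 business days from Friday, 2028-03-17 (Mar 20, Mar 21, Mar 22, Mar 23, Mar 24, Mar 27, Mar 28, Mar 29, Mar 30, Mar 31, skipping weekends) reaches Friday, 2028-03-31.
The date termination becomes effective: 2028-03-31 + 74 days = 2028-06-13. 2028-06-13 is a Tuesday, so no roll-forward applies.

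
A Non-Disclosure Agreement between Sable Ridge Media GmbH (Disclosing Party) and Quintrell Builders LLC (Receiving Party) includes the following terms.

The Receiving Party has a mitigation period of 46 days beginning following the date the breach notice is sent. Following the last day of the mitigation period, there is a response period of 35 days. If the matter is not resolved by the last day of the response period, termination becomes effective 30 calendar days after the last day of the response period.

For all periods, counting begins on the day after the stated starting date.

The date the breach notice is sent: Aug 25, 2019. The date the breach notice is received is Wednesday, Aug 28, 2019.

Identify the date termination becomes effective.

The last day of the mitigation period: Aug 25, 2019 + 46 days = Oct 10, 2019.
The last day of the response period: 35 calendar days after Oct 10, 2019 is Nov 14, 2019.
The date termination becomes effective: Nov 14, 2019 + 30 days = Dec 14, 2019.

Dec 14, 2019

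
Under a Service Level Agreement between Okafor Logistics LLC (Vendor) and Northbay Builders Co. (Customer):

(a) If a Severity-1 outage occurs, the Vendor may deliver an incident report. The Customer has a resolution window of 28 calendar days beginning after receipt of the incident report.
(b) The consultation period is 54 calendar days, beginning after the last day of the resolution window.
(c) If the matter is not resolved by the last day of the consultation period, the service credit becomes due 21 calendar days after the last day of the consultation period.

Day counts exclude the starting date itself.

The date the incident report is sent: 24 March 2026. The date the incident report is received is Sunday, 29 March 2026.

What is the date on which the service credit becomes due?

Adding 28 calendar days to 29 March 2026 gives 26 April 2026, which is the last day of the resolution window.
The last day of the consultation period: 26 April 2026 + 54 days = 19 June 2026.
The date on which the service credit becomes due: 19 June 2026 + 21 days = 10 July 2026.

10 July 2026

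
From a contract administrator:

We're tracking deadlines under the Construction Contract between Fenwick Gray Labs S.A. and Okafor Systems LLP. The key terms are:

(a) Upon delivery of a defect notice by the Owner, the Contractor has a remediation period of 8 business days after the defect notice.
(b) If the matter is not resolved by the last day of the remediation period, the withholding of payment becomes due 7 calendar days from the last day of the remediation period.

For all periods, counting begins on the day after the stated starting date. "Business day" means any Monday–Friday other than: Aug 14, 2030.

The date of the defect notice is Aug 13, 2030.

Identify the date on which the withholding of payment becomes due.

From Tuesday, Aug 13, 2030, 8 business days (Aug 15, Aug 16, Aug 19, Aug 20, Aug 21, Aug 22, Aug 23, Aug 26, skipping weekends and the listed holiday on Aug 14) brings us to Monday, Aug 26, 2030, which is the last day of the remediation period.
The date on which the withholding of payment becomes due: Aug 26, 2030 + 7 days = Sep 2, 2030.

Sep 2, 2030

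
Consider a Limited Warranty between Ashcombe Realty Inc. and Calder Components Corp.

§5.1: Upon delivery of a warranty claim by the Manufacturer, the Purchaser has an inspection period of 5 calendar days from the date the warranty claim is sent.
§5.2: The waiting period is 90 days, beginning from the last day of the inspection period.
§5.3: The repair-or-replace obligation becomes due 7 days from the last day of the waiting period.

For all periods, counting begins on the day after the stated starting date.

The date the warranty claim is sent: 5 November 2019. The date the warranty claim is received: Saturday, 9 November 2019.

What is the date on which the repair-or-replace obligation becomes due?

15 February 2020

The last day of the inspection period: 5 November 2019 + 5 days = 10 November 2019.
The last day of the waiting period: 10 November 2019 + 90 days = 8 February 2020.
The date on which the repair-or-replace obligation becomes due: 7 calendar days after 8 February 2020 is 15 February 2020.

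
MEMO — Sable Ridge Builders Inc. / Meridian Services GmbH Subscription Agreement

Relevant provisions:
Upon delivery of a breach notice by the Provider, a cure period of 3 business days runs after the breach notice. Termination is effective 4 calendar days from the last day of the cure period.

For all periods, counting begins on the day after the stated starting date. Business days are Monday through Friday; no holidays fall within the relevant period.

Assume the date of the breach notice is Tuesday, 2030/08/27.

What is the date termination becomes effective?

The last day of the cure period: 3 business days after Tuesday, 2030/08/27, skipping weekends — Aug 28, Aug 29, Aug 30 — lands on Friday, 2030/08/30.
The date termination becomes effective: 2030/08/30 + 4 days = 2030/09/03.

2030/09/03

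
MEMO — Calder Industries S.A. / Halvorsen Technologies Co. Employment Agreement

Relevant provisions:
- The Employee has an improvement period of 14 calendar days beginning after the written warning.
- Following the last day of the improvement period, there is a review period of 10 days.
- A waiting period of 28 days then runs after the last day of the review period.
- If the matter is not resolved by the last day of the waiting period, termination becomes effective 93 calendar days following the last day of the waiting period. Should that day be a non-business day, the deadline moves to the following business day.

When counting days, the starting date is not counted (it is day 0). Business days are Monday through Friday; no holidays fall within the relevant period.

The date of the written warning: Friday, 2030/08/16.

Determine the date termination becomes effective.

2031/01/08

The last day of the improvement period: 14 calendar days after 2030/08/16 is 2030/08/30.
The last day of the review period: 2030/08/30 + 10 days = 2030/09/09.
Adding 28 calendar days to 2030/09/09 gives 2030/10/07, which is the last day of the waiting period.
Adding 93 calendar days to 2030/10/07 gives 2031/01/08, which is the date termination becomes effective. 2031/01/08 is a Wednesday, so no roll-forward applies.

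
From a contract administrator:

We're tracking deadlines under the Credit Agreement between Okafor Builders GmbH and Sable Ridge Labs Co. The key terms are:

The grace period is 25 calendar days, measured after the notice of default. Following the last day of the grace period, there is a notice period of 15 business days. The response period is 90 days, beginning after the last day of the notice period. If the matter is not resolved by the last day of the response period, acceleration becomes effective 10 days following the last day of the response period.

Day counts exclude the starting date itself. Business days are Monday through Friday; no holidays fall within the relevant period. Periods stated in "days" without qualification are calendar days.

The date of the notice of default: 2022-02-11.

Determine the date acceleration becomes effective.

Adding 25 calendar days to 2022-02-11 gives 2022-03-08, which is the last day of the grace period.
From Tuesday, 2022-03-08, 15 business days (Mar 9, Mar 10, Mar 11, Mar 14, …, Mar 25, Mar 28, Mar 29, skipping weekends) brings us to Tuesday, 2022-03-29, which is the last day of the notice period.
Adding 90 calendar days to 2022-03-29 gives 2022-06-27, which is the last day of the response period.
The date acceleration becomes effective: 10 calendar days after 2022-06-27 is 2022-07-07.

2022-07-07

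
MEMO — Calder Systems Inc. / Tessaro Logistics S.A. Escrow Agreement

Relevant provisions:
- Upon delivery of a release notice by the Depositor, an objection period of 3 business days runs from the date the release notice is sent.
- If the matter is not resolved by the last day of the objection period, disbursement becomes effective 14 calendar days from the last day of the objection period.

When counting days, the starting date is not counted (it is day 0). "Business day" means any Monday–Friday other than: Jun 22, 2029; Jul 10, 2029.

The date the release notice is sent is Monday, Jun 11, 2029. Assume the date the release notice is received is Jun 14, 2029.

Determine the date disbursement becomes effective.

Jun 28, 2029

The last day of the objection period: 3 business days after Monday, Jun 11, 2029, skipping weekends — Jun 12, Jun 13, Jun 14 — lands on Thursday, Jun 14, 2029.
The date disbursement becomes effective: 14 calendar days after Jun 14, 2029 is Jun 28, 2029.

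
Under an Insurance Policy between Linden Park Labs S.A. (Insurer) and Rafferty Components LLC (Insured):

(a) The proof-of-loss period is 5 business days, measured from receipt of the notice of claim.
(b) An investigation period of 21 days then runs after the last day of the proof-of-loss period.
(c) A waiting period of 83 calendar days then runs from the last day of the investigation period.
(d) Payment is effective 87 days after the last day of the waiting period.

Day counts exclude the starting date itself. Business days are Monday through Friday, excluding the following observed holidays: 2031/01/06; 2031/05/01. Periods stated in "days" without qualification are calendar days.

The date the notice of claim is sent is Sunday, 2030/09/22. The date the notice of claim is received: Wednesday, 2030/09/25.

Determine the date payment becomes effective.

2031/04/11

From Wednesday, 2030/09/25, 5 business days (Sep 26, Sep 27, Sep 30, Oct 1, Oct 2, skipping weekends) brings us to Wednesday, 2030/10/02, which is the last day of the proof-of-loss period.
The last day of the investigation period: 21 calendar days after 2030/10/02 is 2030/10/23.
The last day of the waiting period: 83 calendar days after 2030/10/23 is 2031/01/14.
The date payment becomes effective: 2031/01/14 + 87 days = 2031/04/11.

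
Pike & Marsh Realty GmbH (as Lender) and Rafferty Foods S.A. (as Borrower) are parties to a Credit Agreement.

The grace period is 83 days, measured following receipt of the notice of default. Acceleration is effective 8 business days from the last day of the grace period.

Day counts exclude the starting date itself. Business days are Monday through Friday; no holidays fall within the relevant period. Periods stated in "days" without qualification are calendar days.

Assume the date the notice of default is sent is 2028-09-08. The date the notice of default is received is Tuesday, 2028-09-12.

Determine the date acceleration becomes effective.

2028-12-14

The last day of the grace period: 83 calendar days after 2028-09-12 is 2028-12-04.
From Monday, 2028-12-04, 8 business days (Dec 5, Dec 6, Dec 7, Dec 8, Dec 11, Dec 12, Dec 13, Dec 14, skipping weekends) brings us to Thursday, 2028-12-14, which is the date acceleration becomes effective.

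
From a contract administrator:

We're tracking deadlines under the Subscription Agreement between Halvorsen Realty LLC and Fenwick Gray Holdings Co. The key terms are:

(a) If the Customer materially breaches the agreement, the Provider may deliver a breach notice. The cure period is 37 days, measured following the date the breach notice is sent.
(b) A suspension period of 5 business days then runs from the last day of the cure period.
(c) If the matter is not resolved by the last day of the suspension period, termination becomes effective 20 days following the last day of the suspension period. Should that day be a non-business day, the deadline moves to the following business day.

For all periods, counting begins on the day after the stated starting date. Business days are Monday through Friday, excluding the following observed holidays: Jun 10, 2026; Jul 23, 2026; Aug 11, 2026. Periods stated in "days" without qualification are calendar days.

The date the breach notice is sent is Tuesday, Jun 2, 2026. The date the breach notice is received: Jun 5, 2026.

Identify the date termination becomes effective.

Aug 5, 2026

The last day of the cure period: 37 calendar days after Jun 2, 2026 is Jul 9, 2026.
From Thursday, Jul 9, 2026, 5 business days (Jul 10, Jul 13, Jul 14, Jul 15, Jul 16, skipping weekends) brings us to Thursday, Jul 16, 2026, which is the last day of the suspension period.
The date termination becomes effective: 20 calendar days after Jul 16, 2026 is Aug 5, 2026. Aug 5, 2026 is a Wednesday and is not a listed holiday, so no roll-forward applies.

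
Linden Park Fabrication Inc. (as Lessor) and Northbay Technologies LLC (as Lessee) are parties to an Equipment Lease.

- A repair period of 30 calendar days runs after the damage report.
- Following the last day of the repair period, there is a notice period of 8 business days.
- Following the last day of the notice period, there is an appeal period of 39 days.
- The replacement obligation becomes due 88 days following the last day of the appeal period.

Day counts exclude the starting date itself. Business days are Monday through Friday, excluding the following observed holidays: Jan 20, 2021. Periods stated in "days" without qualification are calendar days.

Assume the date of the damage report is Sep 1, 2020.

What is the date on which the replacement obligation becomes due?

Feb 17, 2021

Adding 30 calendar days to Sep 1, 2020 gives Oct 1, 2020, which is the last day of the repair period.
The last day of the notice period: counting 8 business days from Thursday, Oct 1, 2020 (Oct 2, Oct 5, Oct 6, Oct 7, Oct 8, Oct 9, Oct 12, Oct 13, skipping weekends) reaches Tuesday, Oct 13, 2020.
The last day of the appeal period: Oct 13, 2020 + 39 days = Nov 21, 2020.
Adding 88 calendar days to Nov 21, 2020 gives Feb 17, 2021, which is the date on which the replacement obligation becomes due.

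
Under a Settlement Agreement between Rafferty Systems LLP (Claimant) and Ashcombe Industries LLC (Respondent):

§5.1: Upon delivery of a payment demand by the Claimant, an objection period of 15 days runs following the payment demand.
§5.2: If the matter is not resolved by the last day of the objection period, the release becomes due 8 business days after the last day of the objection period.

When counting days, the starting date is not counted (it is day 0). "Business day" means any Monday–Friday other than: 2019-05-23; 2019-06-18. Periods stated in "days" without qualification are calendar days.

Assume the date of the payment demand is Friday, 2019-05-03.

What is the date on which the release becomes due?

Adding 15 calendar days to 2019-05-03 gives 2019-05-18, which is the last day of the objection period.
From Saturday, 2019-05-18, 8 business days (May 20, May 21, May 22, May 24, May 27, May 28, May 29, May 30, skipping weekends and the listed holiday on May 23) brings us to Thursday, 2019-05-30, which is the date on which the release becomes due.

2019-05-30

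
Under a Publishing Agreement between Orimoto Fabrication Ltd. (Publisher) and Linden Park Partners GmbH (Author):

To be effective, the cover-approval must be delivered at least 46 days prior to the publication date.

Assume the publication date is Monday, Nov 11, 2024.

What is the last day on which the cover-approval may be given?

Sep 26, 2024

Nov 11, 2024 minus 46 days is Sep 26, 2024.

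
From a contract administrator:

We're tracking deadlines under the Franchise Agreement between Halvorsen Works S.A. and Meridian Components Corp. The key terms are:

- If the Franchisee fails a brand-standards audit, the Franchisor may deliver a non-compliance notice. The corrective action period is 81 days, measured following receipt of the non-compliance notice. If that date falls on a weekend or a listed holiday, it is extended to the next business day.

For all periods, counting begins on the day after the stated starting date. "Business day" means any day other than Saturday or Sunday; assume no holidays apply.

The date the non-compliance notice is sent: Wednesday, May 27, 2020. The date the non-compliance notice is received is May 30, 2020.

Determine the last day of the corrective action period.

August 19, 2020

The last day of the corrective action period: May 30, 2020 + 81 days = August 19, 2020. August 19, 2020 is a Wednesday, so no roll-forward applies.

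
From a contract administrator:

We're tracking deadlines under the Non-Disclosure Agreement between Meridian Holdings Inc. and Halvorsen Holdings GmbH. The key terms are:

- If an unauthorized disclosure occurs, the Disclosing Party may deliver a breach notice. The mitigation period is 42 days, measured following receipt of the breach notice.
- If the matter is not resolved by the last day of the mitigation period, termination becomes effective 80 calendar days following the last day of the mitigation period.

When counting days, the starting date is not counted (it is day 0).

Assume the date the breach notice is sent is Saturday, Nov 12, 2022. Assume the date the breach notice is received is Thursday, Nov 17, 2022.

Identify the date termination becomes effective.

The last day of the mitigation period: 42 calendar days after Nov 17, 2022 is Dec 29, 2022.
The date termination becomes effective: 80 calendar days after Dec 29, 2022 is Mar 19, 2023.

Mar 19, 2023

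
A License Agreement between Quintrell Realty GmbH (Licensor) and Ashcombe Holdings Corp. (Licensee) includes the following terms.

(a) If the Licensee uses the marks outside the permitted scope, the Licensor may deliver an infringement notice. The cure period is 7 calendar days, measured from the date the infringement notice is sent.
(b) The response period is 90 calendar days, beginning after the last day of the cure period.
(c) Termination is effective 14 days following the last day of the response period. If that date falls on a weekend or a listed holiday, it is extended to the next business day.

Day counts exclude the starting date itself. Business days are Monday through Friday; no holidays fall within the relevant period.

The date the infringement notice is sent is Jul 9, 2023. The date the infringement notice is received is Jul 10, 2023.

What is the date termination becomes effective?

Adding 7 calendar days to Jul 9, 2023 gives Jul 16, 2023, which is the last day of the cure period.
The last day of the response period: Jul 16, 2023 + 90 days = Oct 14, 2023.
Adding 14 calendar days to Oct 14, 2023 gives Oct 28, 2023, which is the date termination becomes effective. That falls on a Saturday, so it rolls to the next business day, Monday, Oct 30, 2023.

Oct 30, 2023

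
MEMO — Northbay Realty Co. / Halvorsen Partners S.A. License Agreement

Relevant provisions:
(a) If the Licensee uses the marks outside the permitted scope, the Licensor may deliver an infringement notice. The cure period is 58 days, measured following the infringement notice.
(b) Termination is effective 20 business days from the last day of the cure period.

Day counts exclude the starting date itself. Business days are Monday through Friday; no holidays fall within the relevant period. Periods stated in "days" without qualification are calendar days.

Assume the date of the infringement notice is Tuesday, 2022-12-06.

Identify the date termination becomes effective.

The last day of the cure period: 2022-12-06 + 58 days = 2023-02-02.
The date termination becomes effective: 20 business days after Thursday, 2023-02-02, skipping weekends — Feb 3, Feb 6, Feb 7, Feb 8, …, Feb 28, Mar 1, Mar 2 — lands on Thursday, 2023-03-02.

2023-03-02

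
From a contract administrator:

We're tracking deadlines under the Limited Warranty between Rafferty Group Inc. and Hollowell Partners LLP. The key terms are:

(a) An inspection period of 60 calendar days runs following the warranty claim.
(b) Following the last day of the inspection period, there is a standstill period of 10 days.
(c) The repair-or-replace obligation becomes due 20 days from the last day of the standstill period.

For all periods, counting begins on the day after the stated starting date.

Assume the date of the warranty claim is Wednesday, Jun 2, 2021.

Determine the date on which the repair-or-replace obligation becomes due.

The last day of the inspection period: Jun 2, 2021 + 60 days = Aug 1, 2021.
The last day of the standstill period: 10 calendar days after Aug 1, 2021 is Aug 11, 2021.
Adding 20 calendar days to Aug 11, 2021 gives Aug 31, 2021, which is the date on which the repair-or-replace obligation becomes due.

Aug 31, 2021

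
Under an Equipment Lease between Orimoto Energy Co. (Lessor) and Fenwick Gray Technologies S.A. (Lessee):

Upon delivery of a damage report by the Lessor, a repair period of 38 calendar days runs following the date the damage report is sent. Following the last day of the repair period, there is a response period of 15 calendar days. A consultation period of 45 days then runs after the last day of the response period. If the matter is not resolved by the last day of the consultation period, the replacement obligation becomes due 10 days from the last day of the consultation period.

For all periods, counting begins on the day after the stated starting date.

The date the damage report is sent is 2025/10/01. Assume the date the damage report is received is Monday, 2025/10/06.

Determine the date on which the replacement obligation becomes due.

The last day of the repair period: 38 calendar days after 2025/10/01 is 2025/11/08.
The last day of the response period: 2025/11/08 + 15 days = 2025/11/23.
The last day of the consultation period: 2025/11/23 + 45 days = 2026/01/07.
The date on which the replacement obligation becomes due: 10 calendar days after 2026/01/07 is 2026/01/17.

2026/01/17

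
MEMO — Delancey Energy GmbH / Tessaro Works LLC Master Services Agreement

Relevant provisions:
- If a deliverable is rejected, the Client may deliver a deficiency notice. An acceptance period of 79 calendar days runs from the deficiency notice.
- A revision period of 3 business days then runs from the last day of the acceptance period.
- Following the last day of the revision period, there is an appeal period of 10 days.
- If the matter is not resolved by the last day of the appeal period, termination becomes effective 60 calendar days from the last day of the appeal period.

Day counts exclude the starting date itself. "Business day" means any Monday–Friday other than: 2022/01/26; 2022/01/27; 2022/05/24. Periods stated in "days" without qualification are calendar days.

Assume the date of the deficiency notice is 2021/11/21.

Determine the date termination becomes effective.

Adding 79 calendar days to 2021/11/21 gives 2022/02/08, which is the last day of the acceptance period.
The last day of the revision period: 3 business days after Tuesday, 2022/02/08, skipping weekends — Feb 9, Feb 10, Feb 11 — lands on Friday, 2022/02/11.
The last day of the appeal period: 2022/02/11 + 10 days = 2022/02/21.
The date termination becomes effective: 2022/02/21 + 60 days = 2022/04/22.

2022/04/22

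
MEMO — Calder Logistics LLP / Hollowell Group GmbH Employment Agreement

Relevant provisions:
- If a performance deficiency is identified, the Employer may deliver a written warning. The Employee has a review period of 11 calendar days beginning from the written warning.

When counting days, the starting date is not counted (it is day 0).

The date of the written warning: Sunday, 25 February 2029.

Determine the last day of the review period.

8 March 2029

The last day of the review period: 25 February 2029 + 11 days = 8 March 2029.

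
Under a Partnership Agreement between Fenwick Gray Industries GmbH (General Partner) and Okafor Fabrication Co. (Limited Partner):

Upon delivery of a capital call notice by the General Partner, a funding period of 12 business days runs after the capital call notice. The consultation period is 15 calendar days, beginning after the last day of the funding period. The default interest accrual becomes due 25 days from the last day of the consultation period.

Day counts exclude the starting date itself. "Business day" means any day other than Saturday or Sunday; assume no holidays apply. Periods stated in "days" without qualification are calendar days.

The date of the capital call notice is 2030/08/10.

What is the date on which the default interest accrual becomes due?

2030/10/06

From Saturday, 2030/08/10, 12 business days (Aug 12, Aug 13, Aug 14, Aug 15, …, Aug 23, Aug 26, Aug 27, skipping weekends) brings us to Tuesday, 2030/08/27, which is the last day of the funding period.
The last day of the consultation period: 15 calendar days after 2030/08/27 is 2030/09/11.
The date on which the default interest accrual becomes due: 25 calendar days after 2030/09/11 is 2030/10/06.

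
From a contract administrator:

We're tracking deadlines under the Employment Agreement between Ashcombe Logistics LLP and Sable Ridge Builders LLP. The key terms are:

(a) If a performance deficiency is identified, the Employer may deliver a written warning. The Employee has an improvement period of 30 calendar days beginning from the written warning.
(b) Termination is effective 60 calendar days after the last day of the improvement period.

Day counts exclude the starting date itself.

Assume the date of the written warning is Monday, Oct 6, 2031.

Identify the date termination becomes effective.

Adding 30 calendar days to Oct 6, 2031 gives Nov 5, 2031, which is the last day of the improvement period.
Adding 60 calendar days to Nov 5, 2031 gives Jan 4, 2032, which is the date termination becomes effective.

Jan 4, 2032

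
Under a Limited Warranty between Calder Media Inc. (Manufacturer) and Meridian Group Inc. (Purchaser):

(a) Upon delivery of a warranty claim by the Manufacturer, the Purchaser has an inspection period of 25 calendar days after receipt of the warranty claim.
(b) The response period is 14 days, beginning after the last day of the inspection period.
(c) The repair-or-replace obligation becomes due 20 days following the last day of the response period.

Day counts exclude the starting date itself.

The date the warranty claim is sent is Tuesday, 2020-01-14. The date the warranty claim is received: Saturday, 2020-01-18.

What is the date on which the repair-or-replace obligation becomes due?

Adding 25 calendar days to 2020-01-18 gives 2020-02-12, which is the last day of the inspection period.
The last day of the response period: 2020-02-12 + 14 days = 2020-02-26.
The date on which the repair-or-replace obligation becomes due: 20 calendar days after 2020-02-26 is 2020-03-17.

2020-03-17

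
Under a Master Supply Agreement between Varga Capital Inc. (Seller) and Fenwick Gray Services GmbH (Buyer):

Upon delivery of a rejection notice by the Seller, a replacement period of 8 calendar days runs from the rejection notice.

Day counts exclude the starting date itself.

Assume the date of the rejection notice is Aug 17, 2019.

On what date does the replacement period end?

Adding 8 calendar days to Aug 17, 2019 gives Aug 25, 2019, which is the last day of the replacement period.

Aug 25, 2019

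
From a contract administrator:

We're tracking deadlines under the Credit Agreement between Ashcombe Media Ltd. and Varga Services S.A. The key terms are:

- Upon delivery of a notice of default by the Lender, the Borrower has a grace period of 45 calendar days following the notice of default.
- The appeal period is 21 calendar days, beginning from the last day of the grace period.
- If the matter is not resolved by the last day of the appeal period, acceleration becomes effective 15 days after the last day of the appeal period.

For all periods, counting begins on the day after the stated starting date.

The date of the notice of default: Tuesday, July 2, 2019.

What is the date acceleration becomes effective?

Adding 45 calendar days to July 2, 2019 gives August 16, 2019, which is the last day of the grace period.
The last day of the appeal period: August 16, 2019 + 21 days = September 6, 2019.
The date acceleration becomes effective: 15 calendar days after September 6, 2019 is September 21, 2019.

September 21, 2019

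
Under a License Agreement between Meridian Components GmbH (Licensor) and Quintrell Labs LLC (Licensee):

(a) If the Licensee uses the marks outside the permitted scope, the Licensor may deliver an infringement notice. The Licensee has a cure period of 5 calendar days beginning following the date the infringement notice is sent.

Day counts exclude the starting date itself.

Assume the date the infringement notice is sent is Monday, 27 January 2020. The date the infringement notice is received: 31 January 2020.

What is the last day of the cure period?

Adding 5 calendar days to 27 January 2020 gives 1 February 2020, which is the last day of the cure period.

1 February 2020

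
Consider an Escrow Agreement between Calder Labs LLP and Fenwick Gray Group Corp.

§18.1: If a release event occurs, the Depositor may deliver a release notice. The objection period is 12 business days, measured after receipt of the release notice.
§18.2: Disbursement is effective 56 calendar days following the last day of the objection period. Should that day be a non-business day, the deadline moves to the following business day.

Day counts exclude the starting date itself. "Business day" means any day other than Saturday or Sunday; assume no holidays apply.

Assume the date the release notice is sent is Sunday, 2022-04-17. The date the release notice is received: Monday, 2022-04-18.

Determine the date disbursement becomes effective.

From Monday, 2022-04-18, 12 business days (Apr 19, Apr 20, Apr 21, Apr 22, …, May 2, May 3, May 4, skipping weekends) brings us to Wednesday, 2022-05-04, which is the last day of the objection period.
The date disbursement becomes effective: 2022-05-04 + 56 days = 2022-06-29. 2022-06-29 is a Wednesday, so no roll-forward applies.

2022-06-29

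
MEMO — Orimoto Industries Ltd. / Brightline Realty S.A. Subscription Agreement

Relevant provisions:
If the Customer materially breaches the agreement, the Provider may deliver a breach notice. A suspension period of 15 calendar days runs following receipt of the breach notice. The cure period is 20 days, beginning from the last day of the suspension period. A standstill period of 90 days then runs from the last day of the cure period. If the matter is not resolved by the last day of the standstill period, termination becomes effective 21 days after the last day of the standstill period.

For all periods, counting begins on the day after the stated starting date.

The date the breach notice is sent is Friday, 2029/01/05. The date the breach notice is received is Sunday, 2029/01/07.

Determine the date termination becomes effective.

The last day of the suspension period: 2029/01/07 + 15 days = 2029/01/22.
Adding 20 calendar days to 2029/01/22 gives 2029/02/11, which is the last day of the cure period.
The last day of the standstill period: 2029/02/11 + 90 days = 2029/05/12.
Adding 21 calendar days to 2029/05/12 gives 2029/06/02, which is the date termination becomes effective.

2029/06/02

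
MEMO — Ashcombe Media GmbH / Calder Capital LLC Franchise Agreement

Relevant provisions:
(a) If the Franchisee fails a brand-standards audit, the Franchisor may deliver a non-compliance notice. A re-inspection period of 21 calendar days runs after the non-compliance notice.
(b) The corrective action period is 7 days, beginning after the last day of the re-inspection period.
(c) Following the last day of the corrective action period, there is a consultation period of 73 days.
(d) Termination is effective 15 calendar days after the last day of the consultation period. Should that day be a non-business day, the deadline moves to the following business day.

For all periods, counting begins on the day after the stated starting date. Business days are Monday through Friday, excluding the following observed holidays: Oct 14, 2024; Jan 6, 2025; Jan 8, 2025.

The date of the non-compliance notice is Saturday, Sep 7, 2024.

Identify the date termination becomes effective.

Jan 1, 2025

Adding 21 calendar days to Sep 7, 2024 gives Sep 28, 2024, which is the last day of the re-inspection period.
Adding 7 calendar days to Sep 28, 2024 gives Oct 5, 2024, which is the last day of the corrective action period.
The last day of the consultation period: 73 calendar days after Oct 5, 2024 is Dec 17, 2024.
The date termination becomes effective: Dec 17, 2024 + 15 days = Jan 1, 2025. Jan 1, 2025 is a Wednesday and is not a listed holiday, so no roll-forward applies.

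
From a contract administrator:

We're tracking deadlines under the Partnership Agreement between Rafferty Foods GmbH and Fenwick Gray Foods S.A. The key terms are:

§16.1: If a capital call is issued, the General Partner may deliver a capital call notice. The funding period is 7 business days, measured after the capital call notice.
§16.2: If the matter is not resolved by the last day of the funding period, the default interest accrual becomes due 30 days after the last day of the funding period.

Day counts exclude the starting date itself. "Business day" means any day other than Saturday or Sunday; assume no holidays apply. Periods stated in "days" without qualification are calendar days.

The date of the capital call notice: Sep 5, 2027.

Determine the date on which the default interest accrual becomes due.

The last day of the funding period: 7 business days after Sunday, Sep 5, 2027, skipping weekends — Sep 6, Sep 7, Sep 8, Sep 9, Sep 10, Sep 13, Sep 14 — lands on Tuesday, Sep 14, 2027.
Adding 30 calendar days to Sep 14, 2027 gives Oct 14, 2027, which is the date on which the default interest accrual becomes due.

Oct 14, 2027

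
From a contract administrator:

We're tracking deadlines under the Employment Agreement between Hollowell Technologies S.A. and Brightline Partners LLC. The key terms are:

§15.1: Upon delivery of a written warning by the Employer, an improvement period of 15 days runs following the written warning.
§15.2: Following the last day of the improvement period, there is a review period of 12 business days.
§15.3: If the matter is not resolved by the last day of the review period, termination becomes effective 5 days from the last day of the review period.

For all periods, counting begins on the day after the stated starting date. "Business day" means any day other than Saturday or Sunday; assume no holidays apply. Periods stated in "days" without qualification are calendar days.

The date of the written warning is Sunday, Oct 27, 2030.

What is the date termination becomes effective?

Adding 15 calendar days to Oct 27, 2030 gives Nov 11, 2030, which is the last day of the improvement period.
The last day of the review period: counting 12 business days from Monday, Nov 11, 2030 (Nov 12, Nov 13, Nov 14, Nov 15, …, Nov 25, Nov 26, Nov 27, skipping weekends) reaches Wednesday, Nov 27, 2030.
The date termination becomes effective: 5 calendar days after Nov 27, 2030 is Dec 2, 2030.

Dec 2, 2030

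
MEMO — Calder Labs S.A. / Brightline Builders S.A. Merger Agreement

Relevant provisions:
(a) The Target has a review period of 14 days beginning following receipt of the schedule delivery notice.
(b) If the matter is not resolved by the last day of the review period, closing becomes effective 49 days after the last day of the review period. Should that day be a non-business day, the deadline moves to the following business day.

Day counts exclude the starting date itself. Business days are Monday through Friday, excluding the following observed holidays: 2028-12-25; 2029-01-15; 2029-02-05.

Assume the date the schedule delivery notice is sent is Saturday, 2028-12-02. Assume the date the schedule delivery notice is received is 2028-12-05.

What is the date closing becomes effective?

2029-02-06

The last day of the review period: 2028-12-05 + 14 days = 2028-12-19.
The date closing becomes effective: 49 calendar days after 2028-12-19 is 2029-02-06. 2029-02-06 is a Tuesday and is not a listed holiday, so no roll-forward applies.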